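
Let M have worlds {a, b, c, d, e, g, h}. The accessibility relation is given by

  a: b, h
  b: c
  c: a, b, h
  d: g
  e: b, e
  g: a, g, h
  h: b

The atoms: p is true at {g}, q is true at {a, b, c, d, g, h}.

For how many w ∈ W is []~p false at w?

2

a: successors {b, h}; ~p there: b:T, h:T. ✓
b: successors {c}; ~p there: c:T. ✓
c: successors {a, b, h}; ~p there: a:T, b:T, h:T. ✓
d: successors {g}; ~p there: g:F. ✗
e: successors {b, e}; ~p there: b:T, e:T. ✓
g: successors {a, g, h}; ~p there: a:T, g:F, h:T. ✗
h: successors {b}; ~p there: b:T. ✓
Satisfying worlds: {a, b, c, e, h}.
So []~p fails at the other 2 worlds.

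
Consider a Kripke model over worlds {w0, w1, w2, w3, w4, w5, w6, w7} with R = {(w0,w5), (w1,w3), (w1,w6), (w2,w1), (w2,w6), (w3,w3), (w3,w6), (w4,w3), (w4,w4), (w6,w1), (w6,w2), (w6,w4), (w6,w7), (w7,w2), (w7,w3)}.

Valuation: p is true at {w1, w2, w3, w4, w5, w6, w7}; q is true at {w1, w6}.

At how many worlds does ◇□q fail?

5

w0: successors {w5}; □q there: w5:T. ✓
w1: successors {w3, w6}; □q there: w3:F, w6:F. ✗
w2: successors {w1, w6}; □q there: w1:F, w6:F. ✗
w3: successors {w3, w6}; □q there: w3:F, w6:F. ✗
w4: successors {w3, w4}; □q there: w3:F, w4:F. ✗
w5: no successors, so ◇□q fails. ✗
w6: successors {w1, w2, w4, w7}; □q there: w1:F, w2:T, w4:F, w7:F. ✓
w7: successors {w2, w3}; □q there: w2:T, w3:F. ✓
Satisfying worlds: {w0, w6, w7}.
So ◇□q fails at the other 5 worlds.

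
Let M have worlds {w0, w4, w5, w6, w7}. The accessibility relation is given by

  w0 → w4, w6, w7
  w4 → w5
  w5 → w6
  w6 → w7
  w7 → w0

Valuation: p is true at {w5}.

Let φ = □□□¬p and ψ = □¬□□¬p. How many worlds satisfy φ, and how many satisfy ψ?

For □□□¬p:
w0: successors {w4, w6, w7}; □□¬p there: w4:T, w6:T, w7:T. ✓
w4: successors {w5}; □□¬p there: w5:T. ✓
w5: successors {w6}; □□¬p there: w6:T. ✓
w6: successors {w7}; □□¬p there: w7:T. ✓
w7: successors {w0}; □□¬p there: w0:F. ✗
— 4 worlds.
For □¬□□¬p:
w0: successors {w4, w6, w7}; ¬□□¬p there: w4:F, w6:F, w7:F. ✗
w4: successors {w5}; ¬□□¬p there: w5:F. ✗
w5: successors {w6}; ¬□□¬p there: w6:F. ✗
w6: successors {w7}; ¬□□¬p there: w7:F. ✗
w7: successors {w0}; ¬□□¬p there: w0:T. ✓
— 1 world.

4 and 1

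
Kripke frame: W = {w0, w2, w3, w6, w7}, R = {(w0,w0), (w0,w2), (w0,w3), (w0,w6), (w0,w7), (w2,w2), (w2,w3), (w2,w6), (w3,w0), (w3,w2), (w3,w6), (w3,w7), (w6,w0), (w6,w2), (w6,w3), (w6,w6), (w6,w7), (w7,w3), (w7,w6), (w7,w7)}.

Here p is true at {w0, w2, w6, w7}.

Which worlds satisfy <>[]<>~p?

{w0, w2, w6, w7}

w0: successors {w0, w2, w3, w6, w7}; []<>~p there: w0:F, w2:F, w3:T, w6:F, w7:F. ✓
w2: successors {w2, w3, w6}; []<>~p there: w2:F, w3:T, w6:F. ✓
w3: successors {w0, w2, w6, w7}; []<>~p there: w0:F, w2:F, w6:F, w7:F. ✗
w6: successors {w0, w2, w3, w6, w7}; []<>~p there: w0:F, w2:F, w3:T, w6:F, w7:F. ✓
w7: successors {w3, w6, w7}; []<>~p there: w3:T, w6:F, w7:F. ✓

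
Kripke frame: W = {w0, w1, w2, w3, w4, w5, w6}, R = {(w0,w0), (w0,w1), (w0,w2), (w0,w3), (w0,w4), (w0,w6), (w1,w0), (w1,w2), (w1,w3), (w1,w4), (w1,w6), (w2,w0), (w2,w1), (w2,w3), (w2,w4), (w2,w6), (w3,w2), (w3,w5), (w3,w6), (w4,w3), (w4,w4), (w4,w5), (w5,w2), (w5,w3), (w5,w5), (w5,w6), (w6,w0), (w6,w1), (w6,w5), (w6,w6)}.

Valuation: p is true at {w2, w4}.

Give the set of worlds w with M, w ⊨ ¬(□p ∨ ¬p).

w0: □p ∨ ¬p is T. ✗
w1: □p ∨ ¬p is T. ✗
w2: □p ∨ ¬p is F. ✓
w3: □p ∨ ¬p is T. ✗
w4: □p ∨ ¬p is F. ✓
w5: □p ∨ ¬p is T. ✗
w6: □p ∨ ¬p is T. ✗

{w2, w4}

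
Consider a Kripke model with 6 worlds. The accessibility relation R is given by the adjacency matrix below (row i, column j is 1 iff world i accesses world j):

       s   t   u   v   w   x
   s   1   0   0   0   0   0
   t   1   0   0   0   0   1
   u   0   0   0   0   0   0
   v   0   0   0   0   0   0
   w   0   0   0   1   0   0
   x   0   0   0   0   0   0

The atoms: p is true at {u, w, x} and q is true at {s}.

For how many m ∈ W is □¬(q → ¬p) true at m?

3

s: successors {s}; ¬(q → ¬p) there: s:F. ✗
t: successors {s, x}; ¬(q → ¬p) there: s:F, x:F. ✗
u: no successors, so □¬(q → ¬p) holds vacuously. ✓
v: no successors, so □¬(q → ¬p) holds vacuously. ✓
w: successors {v}; ¬(q → ¬p) there: v:F. ✗
x: no successors, so □¬(q → ¬p) holds vacuously. ✓
Satisfying worlds: {u, v, x}.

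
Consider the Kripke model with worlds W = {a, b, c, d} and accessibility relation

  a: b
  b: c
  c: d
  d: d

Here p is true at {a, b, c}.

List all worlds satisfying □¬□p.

a: successors {b}; ¬□p there: b:F. ✗
b: successors {c}; ¬□p there: c:T. ✓
c: successors {d}; ¬□p there: d:T. ✓
d: successors {d}; ¬□p there: d:T. ✓

{b, c, d}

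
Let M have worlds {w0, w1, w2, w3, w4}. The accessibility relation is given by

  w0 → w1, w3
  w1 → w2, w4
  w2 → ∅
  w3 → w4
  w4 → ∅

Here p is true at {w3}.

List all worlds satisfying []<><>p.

{w2, w4}

w0: successors {w1, w3}; <><>p there: w1:F, w3:F. ✗
w1: successors {w2, w4}; <><>p there: w2:F, w4:F. ✗
w2: no successors, so []<><>p holds vacuously. ✓
w3: successors {w4}; <><>p there: w4:F. ✗
w4: no successors, so []<><>p holds vacuously. ✓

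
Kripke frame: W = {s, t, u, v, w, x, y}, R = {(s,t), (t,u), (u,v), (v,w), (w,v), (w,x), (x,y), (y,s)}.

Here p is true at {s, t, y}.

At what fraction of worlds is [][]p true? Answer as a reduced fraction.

2/7

s: successors {t}; []p there: t:F. ✗
t: successors {u}; []p there: u:F. ✗
u: successors {v}; []p there: v:F. ✗
v: successors {w}; []p there: w:F. ✗
w: successors {v, x}; []p there: v:F, x:T. ✗
x: successors {y}; []p there: y:T. ✓
y: successors {s}; []p there: s:T. ✓
That's 2 of 7 worlds, so 2/7.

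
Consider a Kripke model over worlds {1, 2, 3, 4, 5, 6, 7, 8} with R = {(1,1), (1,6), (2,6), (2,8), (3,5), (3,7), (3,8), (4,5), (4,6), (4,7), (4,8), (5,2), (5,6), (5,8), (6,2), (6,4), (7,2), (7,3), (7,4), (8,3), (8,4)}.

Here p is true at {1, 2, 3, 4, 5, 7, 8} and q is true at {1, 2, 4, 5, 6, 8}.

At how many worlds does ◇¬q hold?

1: successors {1, 6}; ¬q there: 1:F, 6:F. ✗
2: successors {6, 8}; ¬q there: 6:F, 8:F. ✗
3: successors {5, 7, 8}; ¬q there: 5:F, 7:T, 8:F. ✓
4: successors {5, 6, 7, 8}; ¬q there: 5:F, 6:F, 7:T, 8:F. ✓
5: successors {2, 6, 8}; ¬q there: 2:F, 6:F, 8:F. ✗
6: successors {2, 4}; ¬q there: 2:F, 4:F. ✗
7: successors {2, 3, 4}; ¬q there: 2:F, 3:T, 4:F. ✓
8: successors {3, 4}; ¬q there: 3:T, 4:F. ✓
Satisfying worlds: {3, 4, 7, 8}.

4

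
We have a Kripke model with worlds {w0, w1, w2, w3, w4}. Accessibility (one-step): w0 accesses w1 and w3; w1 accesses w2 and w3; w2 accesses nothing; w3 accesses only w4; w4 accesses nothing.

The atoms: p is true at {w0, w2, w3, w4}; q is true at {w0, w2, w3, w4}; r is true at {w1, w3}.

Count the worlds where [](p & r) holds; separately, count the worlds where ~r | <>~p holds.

For [](p & r):
w0: successors {w1, w3}; p & r there: w1:F, w3:T. ✗
w1: successors {w2, w3}; p & r there: w2:F, w3:T. ✗
w2: no successors, so [](p & r) holds vacuously. ✓
w3: successors {w4}; p & r there: w4:F. ✗
w4: no successors, so [](p & r) holds vacuously. ✓
— 2 worlds.
For ~r | <>~p:
w0: ~r is T, <>~p is T. ✓
w1: ~r is F, <>~p is F. ✗
w2: ~r is T, <>~p is F. ✓
w3: ~r is F, <>~p is F. ✗
w4: ~r is T, <>~p is F. ✓
— 3 worlds.

2 and 3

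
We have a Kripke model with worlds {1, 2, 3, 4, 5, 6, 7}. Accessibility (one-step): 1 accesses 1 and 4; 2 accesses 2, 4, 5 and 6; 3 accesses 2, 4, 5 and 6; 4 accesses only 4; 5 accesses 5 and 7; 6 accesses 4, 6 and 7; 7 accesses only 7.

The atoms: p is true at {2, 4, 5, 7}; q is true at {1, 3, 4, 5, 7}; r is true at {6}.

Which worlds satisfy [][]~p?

1: successors {1, 4}; []~p there: 1:F, 4:F. ✗
2: successors {2, 4, 5, 6}; []~p there: 2:F, 4:F, 5:F, 6:F. ✗
3: successors {2, 4, 5, 6}; []~p there: 2:F, 4:F, 5:F, 6:F. ✗
4: successors {4}; []~p there: 4:F. ✗
5: successors {5, 7}; []~p there: 5:F, 7:F. ✗
6: successors {4, 6, 7}; []~p there: 4:F, 6:F, 7:F. ✗
7: successors {7}; []~p there: 7:F. ✗

∅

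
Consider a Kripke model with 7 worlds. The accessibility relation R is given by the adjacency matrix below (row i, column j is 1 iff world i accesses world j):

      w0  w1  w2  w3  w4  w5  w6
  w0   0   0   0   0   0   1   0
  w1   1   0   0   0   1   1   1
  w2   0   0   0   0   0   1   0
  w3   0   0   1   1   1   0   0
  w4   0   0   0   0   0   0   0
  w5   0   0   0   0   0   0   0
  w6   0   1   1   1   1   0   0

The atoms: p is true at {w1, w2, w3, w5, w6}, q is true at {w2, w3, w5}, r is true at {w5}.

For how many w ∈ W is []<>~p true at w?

w0: successors {w5}; <>~p there: w5:F. ✗
w1: successors {w0, w4, w5, w6}; <>~p there: w0:F, w4:F, w5:F, w6:T. ✗
w2: successors {w5}; <>~p there: w5:F. ✗
w3: successors {w2, w3, w4}; <>~p there: w2:F, w3:T, w4:F. ✗
w4: no successors, so []<>~p holds vacuously. ✓
w5: no successors, so []<>~p holds vacuously. ✓
w6: successors {w1, w2, w3, w4}; <>~p there: w1:T, w2:F, w3:T, w4:F. ✗
Satisfying worlds: {w4, w5}.

2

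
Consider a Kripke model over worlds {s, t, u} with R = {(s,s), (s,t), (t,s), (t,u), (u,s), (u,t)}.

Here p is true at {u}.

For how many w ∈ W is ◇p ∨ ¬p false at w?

s: ◇p is F, ¬p is T. ✓
t: ◇p is T, ¬p is T. ✓
u: ◇p is F, ¬p is F. ✗
Satisfying worlds: {s, t}.
So ◇p ∨ ¬p fails at the other 1 world.

1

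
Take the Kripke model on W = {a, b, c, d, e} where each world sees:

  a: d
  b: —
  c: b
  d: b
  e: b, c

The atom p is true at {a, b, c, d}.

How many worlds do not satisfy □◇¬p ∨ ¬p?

a: □◇¬p is F, ¬p is F. ✗
b: □◇¬p is T, ¬p is F. ✓
c: □◇¬p is F, ¬p is F. ✗
d: □◇¬p is F, ¬p is F. ✗
e: □◇¬p is F, ¬p is T. ✓
Satisfying worlds: {b, e}.
So □◇¬p ∨ ¬p fails at the other 3 worlds.

3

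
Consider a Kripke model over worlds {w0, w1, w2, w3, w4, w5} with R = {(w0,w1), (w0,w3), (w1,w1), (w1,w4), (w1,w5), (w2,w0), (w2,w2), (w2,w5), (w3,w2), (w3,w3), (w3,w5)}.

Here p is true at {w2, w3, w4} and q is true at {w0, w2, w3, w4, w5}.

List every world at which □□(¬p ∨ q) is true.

{w0, w1, w2, w3, w4, w5}

w0: successors {w1, w3}; □(¬p ∨ q) there: w1:T, w3:T. ✓
w1: successors {w1, w4, w5}; □(¬p ∨ q) there: w1:T, w4:T, w5:T. ✓
w2: successors {w0, w2, w5}; □(¬p ∨ q) there: w0:T, w2:T, w5:T. ✓
w3: successors {w2, w3, w5}; □(¬p ∨ q) there: w2:T, w3:T, w5:T. ✓
w4: no successors, so □□(¬p ∨ q) holds vacuously. ✓
w5: no successors, so □□(¬p ∨ q) holds vacuously. ✓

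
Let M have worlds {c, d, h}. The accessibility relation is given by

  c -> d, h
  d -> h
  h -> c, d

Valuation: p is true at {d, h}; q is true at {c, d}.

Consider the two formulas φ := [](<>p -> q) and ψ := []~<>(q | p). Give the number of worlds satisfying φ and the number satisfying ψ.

For [](<>p -> q):
c: successors {d, h}; <>p -> q there: d:T, h:F. ✗
d: successors {h}; <>p -> q there: h:F. ✗
h: successors {c, d}; <>p -> q there: c:T, d:T. ✓
— 1 world.
For []~<>(q | p):
c: successors {d, h}; ~<>(q | p) there: d:F, h:F. ✗
d: successors {h}; ~<>(q | p) there: h:F. ✗
h: successors {c, d}; ~<>(q | p) there: c:F, d:F. ✗
— 0 worlds.

1 and 0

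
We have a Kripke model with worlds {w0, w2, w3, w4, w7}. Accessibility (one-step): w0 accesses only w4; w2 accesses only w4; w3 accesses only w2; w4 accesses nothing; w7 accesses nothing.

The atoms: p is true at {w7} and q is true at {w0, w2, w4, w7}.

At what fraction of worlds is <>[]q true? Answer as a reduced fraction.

3/5

w0: successors {w4}; []q there: w4:T. ✓
w2: successors {w4}; []q there: w4:T. ✓
w3: successors {w2}; []q there: w2:T. ✓
w4: no successors, so <>[]q fails. ✗
w7: no successors, so <>[]q fails. ✗
That's 3 of 5 worlds, so 3/5.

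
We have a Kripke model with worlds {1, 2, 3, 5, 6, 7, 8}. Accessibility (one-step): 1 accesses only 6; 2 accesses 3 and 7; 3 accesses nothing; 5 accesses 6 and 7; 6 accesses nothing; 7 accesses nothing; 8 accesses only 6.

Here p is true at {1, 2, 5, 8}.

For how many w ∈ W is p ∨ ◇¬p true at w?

4

1: p is T, ◇¬p is T. ✓
2: p is T, ◇¬p is T. ✓
3: p is F, ◇¬p is F. ✗
5: p is T, ◇¬p is T. ✓
6: p is F, ◇¬p is F. ✗
7: p is F, ◇¬p is F. ✗
8: p is T, ◇¬p is T. ✓
Satisfying worlds: {1, 2, 5, 8}.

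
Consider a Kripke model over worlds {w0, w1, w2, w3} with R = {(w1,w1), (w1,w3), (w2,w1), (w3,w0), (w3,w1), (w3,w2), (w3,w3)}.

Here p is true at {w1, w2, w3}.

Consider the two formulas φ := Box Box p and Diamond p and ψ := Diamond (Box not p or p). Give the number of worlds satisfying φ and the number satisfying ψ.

For Box Box p and Diamond p:
w0: Box Box p is T, Diamond p is F. ✗
w1: Box Box p is F, Diamond p is T. ✗
w2: Box Box p is T, Diamond p is T. ✓
w3: Box Box p is F, Diamond p is T. ✗
— 1 world.
For Diamond (Box not p or p):
w0: no successors, so Diamond (Box not p or p) fails. ✗
w1: successors {w1, w3}; Box not p or p there: w1:T, w3:T. ✓
w2: successors {w1}; Box not p or p there: w1:T. ✓
w3: successors {w0, w1, w2, w3}; Box not p or p there: w0:T, w1:T, w2:T, w3:T. ✓
— 3 worlds.

1 and 3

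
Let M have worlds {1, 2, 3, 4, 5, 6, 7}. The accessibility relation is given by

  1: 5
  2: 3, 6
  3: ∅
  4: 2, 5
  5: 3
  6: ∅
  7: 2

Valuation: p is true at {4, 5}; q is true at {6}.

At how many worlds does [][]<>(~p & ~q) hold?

1: successors {5}; []<>(~p & ~q) there: 5:F. ✗
2: successors {3, 6}; []<>(~p & ~q) there: 3:T, 6:T. ✓
3: no successors, so [][]<>(~p & ~q) holds vacuously. ✓
4: successors {2, 5}; []<>(~p & ~q) there: 2:F, 5:F. ✗
5: successors {3}; []<>(~p & ~q) there: 3:T. ✓
6: no successors, so [][]<>(~p & ~q) holds vacuously. ✓
7: successors {2}; []<>(~p & ~q) there: 2:F. ✗
Satisfying worlds: {2, 3, 5, 6}.

4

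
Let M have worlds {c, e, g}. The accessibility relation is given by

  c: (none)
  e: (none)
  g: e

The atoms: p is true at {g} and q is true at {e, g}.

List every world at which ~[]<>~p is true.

{g}

c: []<>~p is T. ✗
e: []<>~p is T. ✗
g: []<>~p is F. ✓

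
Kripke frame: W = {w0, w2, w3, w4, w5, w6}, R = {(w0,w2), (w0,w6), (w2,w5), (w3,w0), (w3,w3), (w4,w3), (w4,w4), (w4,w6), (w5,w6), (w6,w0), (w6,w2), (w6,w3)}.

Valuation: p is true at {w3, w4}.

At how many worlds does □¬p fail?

3

w0: successors {w2, w6}; ¬p there: w2:T, w6:T. ✓
w2: successors {w5}; ¬p there: w5:T. ✓
w3: successors {w0, w3}; ¬p there: w0:T, w3:F. ✗
w4: successors {w3, w4, w6}; ¬p there: w3:F, w4:F, w6:T. ✗
w5: successors {w6}; ¬p there: w6:T. ✓
w6: successors {w0, w2, w3}; ¬p there: w0:T, w2:T, w3:F. ✗
Satisfying worlds: {w0, w2, w5}.
So □¬p fails at the other 3 worlds.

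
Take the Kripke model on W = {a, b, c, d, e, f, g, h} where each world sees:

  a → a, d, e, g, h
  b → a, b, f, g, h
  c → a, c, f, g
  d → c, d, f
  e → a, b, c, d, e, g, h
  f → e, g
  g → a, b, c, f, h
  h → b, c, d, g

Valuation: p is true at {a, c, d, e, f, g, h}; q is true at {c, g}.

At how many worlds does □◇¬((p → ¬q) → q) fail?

a: successors {a, d, e, g, h}; ◇¬((p → ¬q) → q) there: a:T, d:T, e:T, g:T, h:T. ✓
b: successors {a, b, f, g, h}; ◇¬((p → ¬q) → q) there: a:T, b:T, f:T, g:T, h:T. ✓
c: successors {a, c, f, g}; ◇¬((p → ¬q) → q) there: a:T, c:T, f:T, g:T. ✓
d: successors {c, d, f}; ◇¬((p → ¬q) → q) there: c:T, d:T, f:T. ✓
e: successors {a, b, c, d, e, g, h}; ◇¬((p → ¬q) → q) there: a:T, b:T, c:T, d:T, e:T, g:T, h:T. ✓
f: successors {e, g}; ◇¬((p → ¬q) → q) there: e:T, g:T. ✓
g: successors {a, b, c, f, h}; ◇¬((p → ¬q) → q) there: a:T, b:T, c:T, f:T, h:T. ✓
h: successors {b, c, d, g}; ◇¬((p → ¬q) → q) there: b:T, c:T, d:T, g:T. ✓
Satisfying worlds: {a, b, c, d, e, f, g, h}.
So □◇¬((p → ¬q) → q) fails at the other 0 worlds.

0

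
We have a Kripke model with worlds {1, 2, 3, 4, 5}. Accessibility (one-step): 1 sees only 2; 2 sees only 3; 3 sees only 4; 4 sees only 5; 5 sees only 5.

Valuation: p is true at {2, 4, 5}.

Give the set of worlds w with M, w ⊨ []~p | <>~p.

{2}

1: []~p is F, <>~p is F. ✗
2: []~p is T, <>~p is T. ✓
3: []~p is F, <>~p is F. ✗
4: []~p is F, <>~p is F. ✗
5: []~p is F, <>~p is F. ✗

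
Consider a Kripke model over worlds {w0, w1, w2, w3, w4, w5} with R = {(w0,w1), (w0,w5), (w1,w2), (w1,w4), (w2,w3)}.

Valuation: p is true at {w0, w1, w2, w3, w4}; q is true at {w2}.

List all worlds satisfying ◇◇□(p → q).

w0: successors {w1, w5}; ◇□(p → q) there: w1:T, w5:F. ✓
w1: successors {w2, w4}; ◇□(p → q) there: w2:T, w4:F. ✓
w2: successors {w3}; ◇□(p → q) there: w3:F. ✗
w3: no successors, so ◇◇□(p → q) fails. ✗
w4: no successors, so ◇◇□(p → q) fails. ✗
w5: no successors, so ◇◇□(p → q) fails. ✗

{w0, w1}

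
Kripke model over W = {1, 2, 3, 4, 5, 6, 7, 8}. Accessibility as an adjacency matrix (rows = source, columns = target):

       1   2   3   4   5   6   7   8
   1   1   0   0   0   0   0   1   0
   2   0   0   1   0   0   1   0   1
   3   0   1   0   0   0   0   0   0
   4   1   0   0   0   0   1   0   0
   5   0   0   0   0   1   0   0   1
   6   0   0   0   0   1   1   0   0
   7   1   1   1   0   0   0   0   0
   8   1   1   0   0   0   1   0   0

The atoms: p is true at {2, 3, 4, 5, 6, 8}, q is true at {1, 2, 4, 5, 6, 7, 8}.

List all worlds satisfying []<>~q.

{3}

1: successors {1, 7}; <>~q there: 1:F, 7:T. ✗
2: successors {3, 6, 8}; <>~q there: 3:F, 6:F, 8:F. ✗
3: successors {2}; <>~q there: 2:T. ✓
4: successors {1, 6}; <>~q there: 1:F, 6:F. ✗
5: successors {5, 8}; <>~q there: 5:F, 8:F. ✗
6: successors {5, 6}; <>~q there: 5:F, 6:F. ✗
7: successors {1, 2, 3}; <>~q there: 1:F, 2:T, 3:F. ✗
8: successors {1, 2, 6}; <>~q there: 1:F, 2:T, 6:F. ✗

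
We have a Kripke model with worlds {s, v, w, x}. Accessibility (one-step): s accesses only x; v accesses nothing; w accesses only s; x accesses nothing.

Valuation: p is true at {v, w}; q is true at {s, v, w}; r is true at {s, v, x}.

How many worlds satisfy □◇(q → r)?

3

s: successors {x}; ◇(q → r) there: x:F. ✗
v: no successors, so □◇(q → r) holds vacuously. ✓
w: successors {s}; ◇(q → r) there: s:T. ✓
x: no successors, so □◇(q → r) holds vacuously. ✓
Satisfying worlds: {v, w, x}.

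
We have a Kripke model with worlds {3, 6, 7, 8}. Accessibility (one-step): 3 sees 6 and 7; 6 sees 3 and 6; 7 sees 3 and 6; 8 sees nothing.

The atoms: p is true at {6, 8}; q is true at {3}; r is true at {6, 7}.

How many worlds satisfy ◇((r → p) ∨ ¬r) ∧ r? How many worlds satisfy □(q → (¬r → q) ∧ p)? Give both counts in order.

2 and 2

For ◇((r → p) ∨ ¬r) ∧ r:
3: ◇((r → p) ∨ ¬r) is T, r is F. ✗
6: ◇((r → p) ∨ ¬r) is T, r is T. ✓
7: ◇((r → p) ∨ ¬r) is T, r is T. ✓
8: ◇((r → p) ∨ ¬r) is F, r is F. ✗
— 2 worlds.
For □(q → (¬r → q) ∧ p):
3: successors {6, 7}; q → (¬r → q) ∧ p there: 6:T, 7:T. ✓
6: successors {3, 6}; q → (¬r → q) ∧ p there: 3:F, 6:T. ✗
7: successors {3, 6}; q → (¬r → q) ∧ p there: 3:F, 6:T. ✗
8: no successors, so □(q → (¬r → q) ∧ p) holds vacuously. ✓
— 2 worlds.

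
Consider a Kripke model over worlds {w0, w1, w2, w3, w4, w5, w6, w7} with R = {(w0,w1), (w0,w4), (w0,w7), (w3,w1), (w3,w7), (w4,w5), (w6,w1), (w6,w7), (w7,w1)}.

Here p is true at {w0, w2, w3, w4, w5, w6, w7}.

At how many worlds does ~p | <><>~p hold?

4

w0: ~p is F, <><>~p is T. ✓
w1: ~p is T, <><>~p is F. ✓
w2: ~p is F, <><>~p is F. ✗
w3: ~p is F, <><>~p is T. ✓
w4: ~p is F, <><>~p is F. ✗
w5: ~p is F, <><>~p is F. ✗
w6: ~p is F, <><>~p is T. ✓
w7: ~p is F, <><>~p is F. ✗
Satisfying worlds: {w0, w1, w3, w6}.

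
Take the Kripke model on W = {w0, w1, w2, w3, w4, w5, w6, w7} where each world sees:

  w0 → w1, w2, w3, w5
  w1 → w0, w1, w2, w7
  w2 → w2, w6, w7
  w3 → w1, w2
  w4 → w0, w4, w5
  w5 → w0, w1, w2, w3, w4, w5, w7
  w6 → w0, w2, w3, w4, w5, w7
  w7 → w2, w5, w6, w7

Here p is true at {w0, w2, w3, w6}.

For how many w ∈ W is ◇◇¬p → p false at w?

4

w0: ◇◇¬p is T, p is T. ✓
w1: ◇◇¬p is T, p is F. ✗
w2: ◇◇¬p is T, p is T. ✓
w3: ◇◇¬p is T, p is T. ✓
w4: ◇◇¬p is T, p is F. ✗
w5: ◇◇¬p is T, p is F. ✗
w6: ◇◇¬p is T, p is T. ✓
w7: ◇◇¬p is T, p is F. ✗
Satisfying worlds: {w0, w2, w3, w6}.
So ◇◇¬p → p fails at the other 4 worlds.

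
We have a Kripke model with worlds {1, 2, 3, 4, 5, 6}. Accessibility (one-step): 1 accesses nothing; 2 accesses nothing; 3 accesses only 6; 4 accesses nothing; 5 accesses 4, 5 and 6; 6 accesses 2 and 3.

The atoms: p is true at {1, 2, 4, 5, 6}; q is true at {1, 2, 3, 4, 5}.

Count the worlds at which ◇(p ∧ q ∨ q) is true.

1: no successors, so ◇(p ∧ q ∨ q) fails. ✗
2: no successors, so ◇(p ∧ q ∨ q) fails. ✗
3: successors {6}; p ∧ q ∨ q there: 6:F. ✗
4: no successors, so ◇(p ∧ q ∨ q) fails. ✗
5: successors {4, 5, 6}; p ∧ q ∨ q there: 4:T, 5:T, 6:F. ✓
6: successors {2, 3}; p ∧ q ∨ q there: 2:T, 3:T. ✓
Satisfying worlds: {5, 6}.

2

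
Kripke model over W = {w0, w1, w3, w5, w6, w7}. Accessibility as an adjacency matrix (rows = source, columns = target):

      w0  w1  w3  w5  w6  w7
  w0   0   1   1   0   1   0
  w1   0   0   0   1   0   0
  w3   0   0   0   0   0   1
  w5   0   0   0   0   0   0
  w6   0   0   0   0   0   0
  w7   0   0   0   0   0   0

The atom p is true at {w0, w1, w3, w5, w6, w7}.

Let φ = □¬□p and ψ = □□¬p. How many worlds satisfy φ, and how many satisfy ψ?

For □¬□p:
w0: successors {w1, w3, w6}; ¬□p there: w1:F, w3:F, w6:F. ✗
w1: successors {w5}; ¬□p there: w5:F. ✗
w3: successors {w7}; ¬□p there: w7:F. ✗
w5: no successors, so □¬□p holds vacuously. ✓
w6: no successors, so □¬□p holds vacuously. ✓
w7: no successors, so □¬□p holds vacuously. ✓
— 3 worlds.
For □□¬p:
w0: successors {w1, w3, w6}; □¬p there: w1:F, w3:F, w6:T. ✗
w1: successors {w5}; □¬p there: w5:T. ✓
w3: successors {w7}; □¬p there: w7:T. ✓
w5: no successors, so □□¬p holds vacuously. ✓
w6: no successors, so □□¬p holds vacuously. ✓
w7: no successors, so □□¬p holds vacuously. ✓
— 5 worlds.

3 and 5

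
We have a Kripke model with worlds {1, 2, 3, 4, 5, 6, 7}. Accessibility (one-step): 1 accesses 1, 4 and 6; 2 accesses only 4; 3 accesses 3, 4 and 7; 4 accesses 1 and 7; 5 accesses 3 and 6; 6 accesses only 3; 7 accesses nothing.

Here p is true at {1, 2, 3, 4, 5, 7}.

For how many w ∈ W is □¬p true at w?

1

1: successors {1, 4, 6}; ¬p there: 1:F, 4:F, 6:T. ✗
2: successors {4}; ¬p there: 4:F. ✗
3: successors {3, 4, 7}; ¬p there: 3:F, 4:F, 7:F. ✗
4: successors {1, 7}; ¬p there: 1:F, 7:F. ✗
5: successors {3, 6}; ¬p there: 3:F, 6:T. ✗
6: successors {3}; ¬p there: 3:F. ✗
7: no successors, so □¬p holds vacuously. ✓
Satisfying worlds: {7}.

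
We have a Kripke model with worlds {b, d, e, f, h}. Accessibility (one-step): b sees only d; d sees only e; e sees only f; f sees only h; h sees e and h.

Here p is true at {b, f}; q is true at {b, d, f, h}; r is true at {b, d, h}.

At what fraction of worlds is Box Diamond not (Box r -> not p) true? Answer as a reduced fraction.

b: successors {d}; Diamond not (Box r -> not p) there: d:F. ✗
d: successors {e}; Diamond not (Box r -> not p) there: e:T. ✓
e: successors {f}; Diamond not (Box r -> not p) there: f:F. ✗
f: successors {h}; Diamond not (Box r -> not p) there: h:F. ✗
h: successors {e, h}; Diamond not (Box r -> not p) there: e:T, h:F. ✗
That's 1 of 5 worlds, so 1/5.

1/5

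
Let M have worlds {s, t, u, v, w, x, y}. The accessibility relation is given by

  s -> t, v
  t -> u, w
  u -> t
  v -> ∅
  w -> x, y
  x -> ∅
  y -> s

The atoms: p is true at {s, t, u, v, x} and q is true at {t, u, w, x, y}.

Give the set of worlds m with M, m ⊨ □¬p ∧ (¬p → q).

s: □¬p is F, ¬p → q is T. ✗
t: □¬p is F, ¬p → q is T. ✗
u: □¬p is F, ¬p → q is T. ✗
v: □¬p is T, ¬p → q is T. ✓
w: □¬p is F, ¬p → q is T. ✗
x: □¬p is T, ¬p → q is T. ✓
y: □¬p is F, ¬p → q is T. ✗

{v, x}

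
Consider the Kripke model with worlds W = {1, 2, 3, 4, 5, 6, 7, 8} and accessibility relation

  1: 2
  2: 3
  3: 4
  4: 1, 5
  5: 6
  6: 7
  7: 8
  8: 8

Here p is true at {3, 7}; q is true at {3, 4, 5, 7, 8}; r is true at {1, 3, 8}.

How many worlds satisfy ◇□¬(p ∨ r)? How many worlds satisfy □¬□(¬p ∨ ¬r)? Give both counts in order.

For ◇□¬(p ∨ r):
1: successors {2}; □¬(p ∨ r) there: 2:F. ✗
2: successors {3}; □¬(p ∨ r) there: 3:T. ✓
3: successors {4}; □¬(p ∨ r) there: 4:F. ✗
4: successors {1, 5}; □¬(p ∨ r) there: 1:T, 5:T. ✓
5: successors {6}; □¬(p ∨ r) there: 6:F. ✗
6: successors {7}; □¬(p ∨ r) there: 7:F. ✗
7: successors {8}; □¬(p ∨ r) there: 8:F. ✗
8: successors {8}; □¬(p ∨ r) there: 8:F. ✗
— 2 worlds.
For □¬□(¬p ∨ ¬r):
1: successors {2}; ¬□(¬p ∨ ¬r) there: 2:T. ✓
2: successors {3}; ¬□(¬p ∨ ¬r) there: 3:F. ✗
3: successors {4}; ¬□(¬p ∨ ¬r) there: 4:F. ✗
4: successors {1, 5}; ¬□(¬p ∨ ¬r) there: 1:F, 5:F. ✗
5: successors {6}; ¬□(¬p ∨ ¬r) there: 6:F. ✗
6: successors {7}; ¬□(¬p ∨ ¬r) there: 7:F. ✗
7: successors {8}; ¬□(¬p ∨ ¬r) there: 8:F. ✗
8: successors {8}; ¬□(¬p ∨ ¬r) there: 8:F. ✗
— 1 world.

2 and 1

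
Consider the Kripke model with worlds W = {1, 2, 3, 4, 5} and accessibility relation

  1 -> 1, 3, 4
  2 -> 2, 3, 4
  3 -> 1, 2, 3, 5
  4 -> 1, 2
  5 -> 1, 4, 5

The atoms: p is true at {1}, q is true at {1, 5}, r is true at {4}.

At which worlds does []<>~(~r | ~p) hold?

∅

1: successors {1, 3, 4}; <>~(~r | ~p) there: 1:F, 3:F, 4:F. ✗
2: successors {2, 3, 4}; <>~(~r | ~p) there: 2:F, 3:F, 4:F. ✗
3: successors {1, 2, 3, 5}; <>~(~r | ~p) there: 1:F, 2:F, 3:F, 5:F. ✗
4: successors {1, 2}; <>~(~r | ~p) there: 1:F, 2:F. ✗
5: successors {1, 4, 5}; <>~(~r | ~p) there: 1:F, 4:F, 5:F. ✗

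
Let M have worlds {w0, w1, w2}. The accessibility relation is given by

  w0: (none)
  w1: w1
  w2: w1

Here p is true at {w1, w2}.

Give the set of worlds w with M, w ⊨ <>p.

w0: no successors, so <>p fails. ✗
w1: successors {w1}; p there: w1:T. ✓
w2: successors {w1}; p there: w1:T. ✓

{w1, w2}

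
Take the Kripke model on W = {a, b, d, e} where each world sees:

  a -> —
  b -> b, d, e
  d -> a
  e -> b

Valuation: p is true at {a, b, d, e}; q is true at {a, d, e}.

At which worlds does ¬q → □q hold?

{a, d, e}

a: ¬q is F, □q is T. ✓
b: ¬q is T, □q is F. ✗
d: ¬q is F, □q is T. ✓
e: ¬q is F, □q is F. ✓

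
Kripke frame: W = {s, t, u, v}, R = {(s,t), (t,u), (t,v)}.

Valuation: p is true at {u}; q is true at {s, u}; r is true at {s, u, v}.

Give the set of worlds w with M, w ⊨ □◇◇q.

s: successors {t}; ◇◇q there: t:F. ✗
t: successors {u, v}; ◇◇q there: u:F, v:F. ✗
u: no successors, so □◇◇q holds vacuously. ✓
v: no successors, so □◇◇q holds vacuously. ✓

{u, v}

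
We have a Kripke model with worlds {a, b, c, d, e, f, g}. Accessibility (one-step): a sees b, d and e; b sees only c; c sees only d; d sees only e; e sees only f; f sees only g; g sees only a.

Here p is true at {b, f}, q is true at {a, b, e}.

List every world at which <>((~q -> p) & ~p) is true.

{a, d, g}

a: successors {b, d, e}; (~q -> p) & ~p there: b:F, d:F, e:T. ✓
b: successors {c}; (~q -> p) & ~p there: c:F. ✗
c: successors {d}; (~q -> p) & ~p there: d:F. ✗
d: successors {e}; (~q -> p) & ~p there: e:T. ✓
e: successors {f}; (~q -> p) & ~p there: f:F. ✗
f: successors {g}; (~q -> p) & ~p there: g:F. ✗
g: successors {a}; (~q -> p) & ~p there: a:T. ✓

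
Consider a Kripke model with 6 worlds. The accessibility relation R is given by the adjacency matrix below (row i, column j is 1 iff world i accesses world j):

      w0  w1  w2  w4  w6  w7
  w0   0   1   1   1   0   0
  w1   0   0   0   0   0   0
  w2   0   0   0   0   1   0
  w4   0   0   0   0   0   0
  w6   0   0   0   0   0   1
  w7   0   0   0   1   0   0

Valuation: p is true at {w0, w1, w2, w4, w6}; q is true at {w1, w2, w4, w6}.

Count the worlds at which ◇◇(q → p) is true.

3

w0: successors {w1, w2, w4}; ◇(q → p) there: w1:F, w2:T, w4:F. ✓
w1: no successors, so ◇◇(q → p) fails. ✗
w2: successors {w6}; ◇(q → p) there: w6:T. ✓
w4: no successors, so ◇◇(q → p) fails. ✗
w6: successors {w7}; ◇(q → p) there: w7:T. ✓
w7: successors {w4}; ◇(q → p) there: w4:F. ✗
Satisfying worlds: {w0, w2, w6}.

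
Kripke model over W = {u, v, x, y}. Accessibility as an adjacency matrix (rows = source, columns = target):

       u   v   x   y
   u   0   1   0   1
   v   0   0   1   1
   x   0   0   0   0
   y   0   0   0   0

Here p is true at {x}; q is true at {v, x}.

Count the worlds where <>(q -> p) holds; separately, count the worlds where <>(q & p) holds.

For <>(q -> p):
u: successors {v, y}; q -> p there: v:F, y:T. ✓
v: successors {x, y}; q -> p there: x:T, y:T. ✓
x: no successors, so <>(q -> p) fails. ✗
y: no successors, so <>(q -> p) fails. ✗
— 2 worlds.
For <>(q & p):
u: successors {v, y}; q & p there: v:F, y:F. ✗
v: successors {x, y}; q & p there: x:T, y:F. ✓
x: no successors, so <>(q & p) fails. ✗
y: no successors, so <>(q & p) fails. ✗
— 1 world.

2 and 1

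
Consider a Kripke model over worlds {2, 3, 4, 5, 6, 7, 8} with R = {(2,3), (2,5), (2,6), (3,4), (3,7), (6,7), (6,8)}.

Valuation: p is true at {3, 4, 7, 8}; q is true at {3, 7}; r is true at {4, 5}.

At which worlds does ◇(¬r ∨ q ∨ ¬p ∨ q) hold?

{2, 3, 6}

2: successors {3, 5, 6}; ¬r ∨ q ∨ ¬p ∨ q there: 3:T, 5:T, 6:T. ✓
3: successors {4, 7}; ¬r ∨ q ∨ ¬p ∨ q there: 4:F, 7:T. ✓
4: no successors, so ◇(¬r ∨ q ∨ ¬p ∨ q) fails. ✗
5: no successors, so ◇(¬r ∨ q ∨ ¬p ∨ q) fails. ✗
6: successors {7, 8}; ¬r ∨ q ∨ ¬p ∨ q there: 7:T, 8:T. ✓
7: no successors, so ◇(¬r ∨ q ∨ ¬p ∨ q) fails. ✗
8: no successors, so ◇(¬r ∨ q ∨ ¬p ∨ q) fails. ✗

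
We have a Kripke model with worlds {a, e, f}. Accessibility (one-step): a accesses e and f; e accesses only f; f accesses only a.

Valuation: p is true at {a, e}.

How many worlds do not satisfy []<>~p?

a: successors {e, f}; <>~p there: e:T, f:F. ✗
e: successors {f}; <>~p there: f:F. ✗
f: successors {a}; <>~p there: a:T. ✓
Satisfying worlds: {f}.
So []<>~p fails at the other 2 worlds.

2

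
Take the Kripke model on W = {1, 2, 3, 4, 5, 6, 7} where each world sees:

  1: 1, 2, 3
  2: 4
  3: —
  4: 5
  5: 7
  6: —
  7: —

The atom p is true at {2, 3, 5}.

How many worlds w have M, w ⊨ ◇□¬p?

3

1: successors {1, 2, 3}; □¬p there: 1:F, 2:T, 3:T. ✓
2: successors {4}; □¬p there: 4:F. ✗
3: no successors, so ◇□¬p fails. ✗
4: successors {5}; □¬p there: 5:T. ✓
5: successors {7}; □¬p there: 7:T. ✓
6: no successors, so ◇□¬p fails. ✗
7: no successors, so ◇□¬p fails. ✗
Satisfying worlds: {1, 4, 5}.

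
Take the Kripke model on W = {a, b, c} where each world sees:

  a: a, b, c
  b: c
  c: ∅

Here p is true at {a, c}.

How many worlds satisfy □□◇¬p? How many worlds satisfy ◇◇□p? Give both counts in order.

2 and 1

For □□◇¬p:
a: successors {a, b, c}; □◇¬p there: a:F, b:F, c:T. ✗
b: successors {c}; □◇¬p there: c:T. ✓
c: no successors, so □□◇¬p holds vacuously. ✓
— 2 worlds.
For ◇◇□p:
a: successors {a, b, c}; ◇□p there: a:T, b:T, c:F. ✓
b: successors {c}; ◇□p there: c:F. ✗
c: no successors, so ◇◇□p fails. ✗
— 1 world.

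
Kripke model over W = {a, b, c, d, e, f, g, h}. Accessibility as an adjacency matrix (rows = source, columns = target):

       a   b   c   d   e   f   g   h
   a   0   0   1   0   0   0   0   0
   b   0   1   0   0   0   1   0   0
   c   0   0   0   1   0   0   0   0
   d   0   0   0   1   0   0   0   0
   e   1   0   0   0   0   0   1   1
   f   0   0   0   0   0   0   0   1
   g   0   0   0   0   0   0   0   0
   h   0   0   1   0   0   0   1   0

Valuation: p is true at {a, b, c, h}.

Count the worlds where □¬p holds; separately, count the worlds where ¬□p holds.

For □¬p:
a: successors {c}; ¬p there: c:F. ✗
b: successors {b, f}; ¬p there: b:F, f:T. ✗
c: successors {d}; ¬p there: d:T. ✓
d: successors {d}; ¬p there: d:T. ✓
e: successors {a, g, h}; ¬p there: a:F, g:T, h:F. ✗
f: successors {h}; ¬p there: h:F. ✗
g: no successors, so □¬p holds vacuously. ✓
h: successors {c, g}; ¬p there: c:F, g:T. ✗
— 3 worlds.
For ¬□p:
a: □p is T. ✗
b: □p is F. ✓
c: □p is F. ✓
d: □p is F. ✓
e: □p is F. ✓
f: □p is T. ✗
g: □p is T. ✗
h: □p is F. ✓
— 5 worlds.

3 and 5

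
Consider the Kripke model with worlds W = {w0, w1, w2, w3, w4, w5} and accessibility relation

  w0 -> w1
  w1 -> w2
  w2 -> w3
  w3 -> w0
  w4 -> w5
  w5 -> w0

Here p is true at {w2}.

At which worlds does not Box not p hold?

{w1}

w0: Box not p is T. ✗
w1: Box not p is F. ✓
w2: Box not p is T. ✗
w3: Box not p is T. ✗
w4: Box not p is T. ✗
w5: Box not p is T. ✗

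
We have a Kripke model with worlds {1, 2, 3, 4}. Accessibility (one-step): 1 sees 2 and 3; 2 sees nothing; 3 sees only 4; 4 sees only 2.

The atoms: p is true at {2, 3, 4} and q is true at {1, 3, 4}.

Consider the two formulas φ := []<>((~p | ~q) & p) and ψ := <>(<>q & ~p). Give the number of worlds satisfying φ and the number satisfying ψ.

For []<>((~p | ~q) & p):
1: successors {2, 3}; <>((~p | ~q) & p) there: 2:F, 3:F. ✗
2: no successors, so []<>((~p | ~q) & p) holds vacuously. ✓
3: successors {4}; <>((~p | ~q) & p) there: 4:T. ✓
4: successors {2}; <>((~p | ~q) & p) there: 2:F. ✗
— 2 worlds.
For <>(<>q & ~p):
1: successors {2, 3}; <>q & ~p there: 2:F, 3:F. ✗
2: no successors, so <>(<>q & ~p) fails. ✗
3: successors {4}; <>q & ~p there: 4:F. ✗
4: successors {2}; <>q & ~p there: 2:F. ✗
— 0 worlds.

2 and 0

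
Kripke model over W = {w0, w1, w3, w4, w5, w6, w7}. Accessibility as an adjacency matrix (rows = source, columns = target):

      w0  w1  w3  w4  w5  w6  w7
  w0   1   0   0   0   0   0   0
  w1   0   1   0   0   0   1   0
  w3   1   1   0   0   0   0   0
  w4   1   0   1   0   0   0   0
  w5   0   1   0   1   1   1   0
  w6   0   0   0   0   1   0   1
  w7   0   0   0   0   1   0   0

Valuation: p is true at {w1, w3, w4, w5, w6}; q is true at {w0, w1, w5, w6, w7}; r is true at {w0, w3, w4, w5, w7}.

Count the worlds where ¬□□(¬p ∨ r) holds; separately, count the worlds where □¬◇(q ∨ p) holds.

6 and 0

For ¬□□(¬p ∨ r):
w0: □□(¬p ∨ r) is T. ✗
w1: □□(¬p ∨ r) is F. ✓
w3: □□(¬p ∨ r) is F. ✓
w4: □□(¬p ∨ r) is F. ✓
w5: □□(¬p ∨ r) is F. ✓
w6: □□(¬p ∨ r) is F. ✓
w7: □□(¬p ∨ r) is F. ✓
— 6 worlds.
For □¬◇(q ∨ p):
w0: successors {w0}; ¬◇(q ∨ p) there: w0:F. ✗
w1: successors {w1, w6}; ¬◇(q ∨ p) there: w1:F, w6:F. ✗
w3: successors {w0, w1}; ¬◇(q ∨ p) there: w0:F, w1:F. ✗
w4: successors {w0, w3}; ¬◇(q ∨ p) there: w0:F, w3:F. ✗
w5: successors {w1, w4, w5, w6}; ¬◇(q ∨ p) there: w1:F, w4:F, w5:F, w6:F. ✗
w6: successors {w5, w7}; ¬◇(q ∨ p) there: w5:F, w7:F. ✗
w7: successors {w5}; ¬◇(q ∨ p) there: w5:F. ✗
— 0 worlds.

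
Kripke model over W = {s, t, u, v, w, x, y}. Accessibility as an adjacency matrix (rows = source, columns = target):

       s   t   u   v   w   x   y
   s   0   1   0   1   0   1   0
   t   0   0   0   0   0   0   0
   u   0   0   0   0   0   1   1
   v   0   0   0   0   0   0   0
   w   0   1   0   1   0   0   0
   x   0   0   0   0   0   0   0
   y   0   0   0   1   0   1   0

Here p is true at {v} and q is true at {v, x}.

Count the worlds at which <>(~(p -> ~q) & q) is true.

3

s: successors {t, v, x}; ~(p -> ~q) & q there: t:F, v:T, x:F. ✓
t: no successors, so <>(~(p -> ~q) & q) fails. ✗
u: successors {x, y}; ~(p -> ~q) & q there: x:F, y:F. ✗
v: no successors, so <>(~(p -> ~q) & q) fails. ✗
w: successors {t, v}; ~(p -> ~q) & q there: t:F, v:T. ✓
x: no successors, so <>(~(p -> ~q) & q) fails. ✗
y: successors {v, x}; ~(p -> ~q) & q there: v:T, x:F. ✓
Satisfying worlds: {s, w, y}.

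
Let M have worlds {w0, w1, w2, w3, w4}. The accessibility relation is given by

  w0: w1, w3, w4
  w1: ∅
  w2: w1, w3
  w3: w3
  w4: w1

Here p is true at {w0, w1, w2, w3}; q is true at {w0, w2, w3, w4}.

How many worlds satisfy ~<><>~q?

w0: <><>~q is T. ✗
w1: <><>~q is F. ✓
w2: <><>~q is F. ✓
w3: <><>~q is F. ✓
w4: <><>~q is F. ✓
Satisfying worlds: {w1, w2, w3, w4}.

4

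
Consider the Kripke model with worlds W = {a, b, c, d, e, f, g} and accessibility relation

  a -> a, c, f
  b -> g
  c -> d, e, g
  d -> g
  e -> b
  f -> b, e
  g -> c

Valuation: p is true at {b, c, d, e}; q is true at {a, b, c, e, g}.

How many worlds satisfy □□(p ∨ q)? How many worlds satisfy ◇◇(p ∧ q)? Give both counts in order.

For □□(p ∨ q):
a: successors {a, c, f}; □(p ∨ q) there: a:F, c:T, f:T. ✗
b: successors {g}; □(p ∨ q) there: g:T. ✓
c: successors {d, e, g}; □(p ∨ q) there: d:T, e:T, g:T. ✓
d: successors {g}; □(p ∨ q) there: g:T. ✓
e: successors {b}; □(p ∨ q) there: b:T. ✓
f: successors {b, e}; □(p ∨ q) there: b:T, e:T. ✓
g: successors {c}; □(p ∨ q) there: c:T. ✓
— 6 worlds.
For ◇◇(p ∧ q):
a: successors {a, c, f}; ◇(p ∧ q) there: a:T, c:T, f:T. ✓
b: successors {g}; ◇(p ∧ q) there: g:T. ✓
c: successors {d, e, g}; ◇(p ∧ q) there: d:F, e:T, g:T. ✓
d: successors {g}; ◇(p ∧ q) there: g:T. ✓
e: successors {b}; ◇(p ∧ q) there: b:F. ✗
f: successors {b, e}; ◇(p ∧ q) there: b:F, e:T. ✓
g: successors {c}; ◇(p ∧ q) there: c:T. ✓
— 6 worlds.

6 and 6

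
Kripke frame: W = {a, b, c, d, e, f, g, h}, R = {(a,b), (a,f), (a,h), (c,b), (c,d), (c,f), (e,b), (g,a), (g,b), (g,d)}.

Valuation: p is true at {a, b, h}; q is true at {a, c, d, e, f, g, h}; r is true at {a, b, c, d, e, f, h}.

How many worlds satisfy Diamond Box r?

a: successors {b, f, h}; Box r there: b:T, f:T, h:T. ✓
b: no successors, so Diamond Box r fails. ✗
c: successors {b, d, f}; Box r there: b:T, d:T, f:T. ✓
d: no successors, so Diamond Box r fails. ✗
e: successors {b}; Box r there: b:T. ✓
f: no successors, so Diamond Box r fails. ✗
g: successors {a, b, d}; Box r there: a:T, b:T, d:T. ✓
h: no successors, so Diamond Box r fails. ✗
Satisfying worlds: {a, c, e, g}.

4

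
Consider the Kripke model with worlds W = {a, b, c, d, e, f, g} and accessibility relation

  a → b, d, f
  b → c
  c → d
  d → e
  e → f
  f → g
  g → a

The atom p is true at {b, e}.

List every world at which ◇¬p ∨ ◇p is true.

a: ◇¬p is T, ◇p is T. ✓
b: ◇¬p is T, ◇p is F. ✓
c: ◇¬p is T, ◇p is F. ✓
d: ◇¬p is F, ◇p is T. ✓
e: ◇¬p is T, ◇p is F. ✓
f: ◇¬p is T, ◇p is F. ✓
g: ◇¬p is T, ◇p is F. ✓

{a, b, c, d, e, f, g}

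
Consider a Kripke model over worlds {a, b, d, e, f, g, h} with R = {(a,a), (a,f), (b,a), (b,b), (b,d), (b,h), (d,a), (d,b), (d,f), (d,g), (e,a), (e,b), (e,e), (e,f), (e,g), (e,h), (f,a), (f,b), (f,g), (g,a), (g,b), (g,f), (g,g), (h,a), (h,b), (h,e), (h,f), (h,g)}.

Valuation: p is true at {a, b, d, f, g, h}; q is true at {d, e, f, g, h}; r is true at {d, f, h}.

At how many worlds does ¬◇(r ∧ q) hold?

1

a: ◇(r ∧ q) is T. ✗
b: ◇(r ∧ q) is T. ✗
d: ◇(r ∧ q) is T. ✗
e: ◇(r ∧ q) is T. ✗
f: ◇(r ∧ q) is F. ✓
g: ◇(r ∧ q) is T. ✗
h: ◇(r ∧ q) is T. ✗
Satisfying worlds: {f}.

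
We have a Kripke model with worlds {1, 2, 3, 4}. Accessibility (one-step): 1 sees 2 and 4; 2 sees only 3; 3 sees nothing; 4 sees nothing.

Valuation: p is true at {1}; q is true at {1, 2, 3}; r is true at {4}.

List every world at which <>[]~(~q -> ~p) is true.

1: successors {2, 4}; []~(~q -> ~p) there: 2:F, 4:T. ✓
2: successors {3}; []~(~q -> ~p) there: 3:T. ✓
3: no successors, so <>[]~(~q -> ~p) fails. ✗
4: no successors, so <>[]~(~q -> ~p) fails. ✗

{1, 2}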